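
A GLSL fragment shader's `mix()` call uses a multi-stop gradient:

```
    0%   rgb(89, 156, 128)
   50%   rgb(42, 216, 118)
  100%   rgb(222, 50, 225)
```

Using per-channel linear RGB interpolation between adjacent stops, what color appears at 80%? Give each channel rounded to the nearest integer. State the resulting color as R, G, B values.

(150, 116, 182)

80% lies between the 50% and 100% stops, so the local fraction is t = (80 − 50)/(100 − 50) = 30/50 ≈ 0.6.
R = 42 + 0.6 × (222 − 42) = 150 → 150
G = 216 + 0.6 × (50 − 216) = 116.4 → 116
B = 118 + 0.6 × (225 − 118) = 182.2 → 182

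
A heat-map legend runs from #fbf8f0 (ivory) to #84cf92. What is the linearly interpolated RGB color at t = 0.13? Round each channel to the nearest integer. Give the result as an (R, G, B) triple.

#fbf8f0 → (251, 248, 240); #84cf92 → (132, 207, 146).
R = 251 + 0.13 × (132 − 251) = 251 + 0.13 × -119 = 235.53 → 236
G = 248 + 0.13 × (207 − 248) = 248 + 0.13 × -41 = 242.67 → 243
B = 240 + 0.13 × (146 − 240) = 240 + 0.13 × -94 = 227.78 → 228

(236, 243, 228)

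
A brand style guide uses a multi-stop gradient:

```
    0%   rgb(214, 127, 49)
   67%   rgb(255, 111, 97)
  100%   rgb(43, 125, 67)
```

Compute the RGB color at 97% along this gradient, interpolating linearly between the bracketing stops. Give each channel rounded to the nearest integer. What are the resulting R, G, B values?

97% lies between the 67% and 100% stops, so the local fraction is t = (97 − 67)/(100 − 67) = 30/33 ≈ 0.9091.
R = 255 + 0.9091 × (43 − 255) = 62.271 → 62
G = 111 + 0.9091 × (125 − 111) = 123.727 → 124
B = 97 + 0.9091 × (67 − 97) = 69.727 → 70

(62, 124, 70)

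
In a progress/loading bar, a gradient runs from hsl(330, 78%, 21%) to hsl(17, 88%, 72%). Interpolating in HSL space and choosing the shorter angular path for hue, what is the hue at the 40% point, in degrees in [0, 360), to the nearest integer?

Hue: 17 − 330 = -313°, but |-313| > 180 so the shorter arc goes the other way: Δh = -313 + 360 = 47°.
H = 330 + 0.4 × (47) = 348.8 → 349°

349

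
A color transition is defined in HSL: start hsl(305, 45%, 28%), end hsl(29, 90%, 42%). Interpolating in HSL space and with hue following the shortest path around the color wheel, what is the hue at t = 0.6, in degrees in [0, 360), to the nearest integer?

355

Hue: 29 − 305 = -276°, but |-276| > 180 so the shorter arc goes the other way: Δh = -276 + 360 = 84°.
H = 305 + 0.6 × (84) = 355.4 → 355°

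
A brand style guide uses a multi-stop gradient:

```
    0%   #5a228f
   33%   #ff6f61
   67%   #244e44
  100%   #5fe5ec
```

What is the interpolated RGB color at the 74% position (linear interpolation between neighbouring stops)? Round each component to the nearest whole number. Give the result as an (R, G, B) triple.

74% lies between the 67% and 100% stops, so the local fraction is t = (74 − 67)/(100 − 67) = 7/33 ≈ 0.2121.
#244e44 → (36, 78, 68); #5fe5ec → (95, 229, 236).
R = 36 + 0.2121 × (95 − 36) = 48.514 → 49
G = 78 + 0.2121 × (229 − 78) = 110.027 → 110
B = 68 + 0.2121 × (236 − 68) = 103.633 → 104

(49, 110, 104)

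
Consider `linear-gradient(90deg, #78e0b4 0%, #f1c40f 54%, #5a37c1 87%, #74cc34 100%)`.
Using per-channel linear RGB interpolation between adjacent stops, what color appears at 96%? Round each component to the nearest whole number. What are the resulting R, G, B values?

(108, 158, 95)

96% lies between the 87% and 100% stops, so the local fraction is t = (96 − 87)/(100 − 87) = 9/13 ≈ 0.6923.
#5a37c1 → (90, 55, 193); #74cc34 → (116, 204, 52).
R = 90 + 0.6923 × (116 − 90) = 108 → 108
G = 55 + 0.6923 × (204 − 55) = 158.153 → 158
B = 193 + 0.6923 × (52 − 193) = 95.386 → 95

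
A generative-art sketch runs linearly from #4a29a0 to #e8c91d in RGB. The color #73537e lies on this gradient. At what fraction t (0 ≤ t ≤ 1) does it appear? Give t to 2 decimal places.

Invert the lerp on the G channel (largest span, 160): t = (83 − 41) / (201 − 41) = 42/160 = 0.2625.
Check on R: (115 − 74)/(232 − 74) = 0.2595 ✓

0.26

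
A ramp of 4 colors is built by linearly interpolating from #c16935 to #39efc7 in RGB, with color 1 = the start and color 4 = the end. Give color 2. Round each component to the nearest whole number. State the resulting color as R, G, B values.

With 4 swatches and endpoints inclusive, swatch 2 sits at t = (2 − 1)/(4 − 1) = 1/3 ≈ 0.3333.
#c16935 → (193, 105, 53); #39efc7 → (57, 239, 199).
R = 193 + 0.3333 × (57 − 193) = 147.671 → 148
G = 105 + 0.3333 × (239 − 105) = 149.662 → 150
B = 53 + 0.3333 × (199 − 53) = 101.662 → 102

(148, 150, 102)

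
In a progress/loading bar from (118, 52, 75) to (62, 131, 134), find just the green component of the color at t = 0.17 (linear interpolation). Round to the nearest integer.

65

G = 52 + 0.17 × (131 − 52) = 65.43 → 65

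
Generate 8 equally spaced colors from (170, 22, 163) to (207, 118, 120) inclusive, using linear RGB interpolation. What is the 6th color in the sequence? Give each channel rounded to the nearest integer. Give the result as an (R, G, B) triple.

With 8 swatches and endpoints inclusive, swatch 6 sits at t = (6 − 1)/(8 − 1) = 5/7 ≈ 0.7143.
R = 170 + 0.7143 × (207 − 170) = 196.429 → 196
G = 22 + 0.7143 × (118 − 22) = 90.573 → 91
B = 163 + 0.7143 × (120 − 163) = 132.285 → 132

(196, 91, 132)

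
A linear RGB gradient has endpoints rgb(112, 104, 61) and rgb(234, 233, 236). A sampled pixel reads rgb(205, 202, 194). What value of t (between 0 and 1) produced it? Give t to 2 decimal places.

Invert the lerp on the B channel (largest span, 175): t = (194 − 61) / (236 − 61) = 133/175 = 0.76.
Check on R: (205 − 112)/(234 − 112) = 0.7623 ✓

0.76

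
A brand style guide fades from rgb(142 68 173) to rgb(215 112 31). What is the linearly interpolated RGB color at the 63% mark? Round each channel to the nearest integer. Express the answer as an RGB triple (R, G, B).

(188, 96, 84)

63% corresponds to t = 0.63.
R = 142 + 0.63 × (215 − 142) = 142 + 0.63 × 73 = 187.99 → 188
G = 68 + 0.63 × (112 − 68) = 68 + 0.63 × 44 = 95.72 → 96
B = 173 + 0.63 × (31 − 173) = 173 + 0.63 × -142 = 83.54 → 84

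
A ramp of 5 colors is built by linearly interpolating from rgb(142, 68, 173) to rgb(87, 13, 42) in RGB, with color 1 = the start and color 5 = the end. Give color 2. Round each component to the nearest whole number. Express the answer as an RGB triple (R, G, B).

With 5 swatches and endpoints inclusive, swatch 2 sits at t = (2 − 1)/(5 − 1) = 1/4 ≈ 0.25.
R = 142 + 0.25 × (87 − 142) = 128.25 → 128
G = 68 + 0.25 × (13 − 68) = 54.25 → 54
B = 173 + 0.25 × (42 − 173) = 140.25 → 140

(128, 54, 140)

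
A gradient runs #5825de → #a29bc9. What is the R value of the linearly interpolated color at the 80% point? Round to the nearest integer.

R₁ = 88 (from #5825de), R₂ = 162 (from #a29bc9).
R = 88 + 0.8 × (162 − 88) = 147.2 → 147

147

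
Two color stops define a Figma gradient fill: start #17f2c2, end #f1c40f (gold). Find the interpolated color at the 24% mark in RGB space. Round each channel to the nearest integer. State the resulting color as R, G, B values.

(75, 231, 151)

#17f2c2 → (23, 242, 194); #f1c40f → (241, 196, 15).
24% corresponds to t = 0.24.
R = 23 + 0.24 × (241 − 23) = 23 + 0.24 × 218 = 75.32 → 75
G = 242 + 0.24 × (196 − 242) = 242 + 0.24 × -46 = 230.96 → 231
B = 194 + 0.24 × (15 − 194) = 194 + 0.24 × -179 = 151.04 → 151
So the blended color is (75, 231, 151), about #4be797.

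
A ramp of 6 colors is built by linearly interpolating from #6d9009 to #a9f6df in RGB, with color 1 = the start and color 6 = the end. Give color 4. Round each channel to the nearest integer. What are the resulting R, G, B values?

With 6 swatches and endpoints inclusive, swatch 4 sits at t = (4 − 1)/(6 − 1) = 3/5 ≈ 0.6.
#6d9009 → (109, 144, 9); #a9f6df → (169, 246, 223).
R = 109 + 0.6 × (169 − 109) = 145 → 145
G = 144 + 0.6 × (246 − 144) = 205.2 → 205
B = 9 + 0.6 × (223 − 9) = 137.4 → 137

(145, 205, 137)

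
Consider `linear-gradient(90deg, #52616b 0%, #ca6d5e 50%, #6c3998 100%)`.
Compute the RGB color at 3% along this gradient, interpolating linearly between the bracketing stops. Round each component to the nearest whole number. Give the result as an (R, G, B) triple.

3% lies between the 0% and 50% stops, so the local fraction is t = (3 − 0)/(50 − 0) = 3/50 ≈ 0.06.
#52616b → (82, 97, 107); #ca6d5e → (202, 109, 94).
R = 82 + 0.06 × (202 − 82) = 89.2 → 89
G = 97 + 0.06 × (109 − 97) = 97.72 → 98
B = 107 + 0.06 × (94 − 107) = 106.22 → 106

(89, 98, 106)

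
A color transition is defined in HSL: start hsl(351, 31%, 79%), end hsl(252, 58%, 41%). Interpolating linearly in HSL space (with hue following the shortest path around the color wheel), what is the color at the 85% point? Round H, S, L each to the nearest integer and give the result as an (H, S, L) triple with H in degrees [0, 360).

(267, 54, 47)

Hue arc: Δh = 252 − 351 = -99° (|Δh| ≤ 180, already the shorter path).
H = 351 + 0.85 × (-99) = 266.85 → 267°
S = 31 + 0.85 × (58 − 31) = 53.95 → 54%
L = 79 + 0.85 × (41 − 79) = 46.7 → 47%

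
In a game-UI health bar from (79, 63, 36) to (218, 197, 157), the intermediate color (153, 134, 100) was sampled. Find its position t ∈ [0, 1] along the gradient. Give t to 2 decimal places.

Invert the lerp on the R channel (largest span, 139): t = (153 − 79) / (218 − 79) = 74/139 = 0.53237.
Check on G: (134 − 63)/(197 − 63) = 0.5299 ✓

0.53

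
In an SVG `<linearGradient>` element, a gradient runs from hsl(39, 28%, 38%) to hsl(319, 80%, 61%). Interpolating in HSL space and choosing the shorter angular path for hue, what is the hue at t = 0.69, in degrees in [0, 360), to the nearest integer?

344

Hue: 319 − 39 = 280°, but |280| > 180 so the shorter arc goes the other way: Δh = 280 − 360 = -80°.
H = 39 + 0.69 × (-80) = -16.2 → -16 → -16 mod 360 = 344°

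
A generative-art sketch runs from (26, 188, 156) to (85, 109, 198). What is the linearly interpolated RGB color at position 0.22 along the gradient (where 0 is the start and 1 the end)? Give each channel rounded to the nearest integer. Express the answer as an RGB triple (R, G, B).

(39, 171, 165)

R = 26 + 0.22 × (85 − 26) = 26 + 0.22 × 59 = 38.98 → 39
G = 188 + 0.22 × (109 − 188) = 188 + 0.22 × -79 = 170.62 → 171
B = 156 + 0.22 × (198 − 156) = 156 + 0.22 × 42 = 165.24 → 165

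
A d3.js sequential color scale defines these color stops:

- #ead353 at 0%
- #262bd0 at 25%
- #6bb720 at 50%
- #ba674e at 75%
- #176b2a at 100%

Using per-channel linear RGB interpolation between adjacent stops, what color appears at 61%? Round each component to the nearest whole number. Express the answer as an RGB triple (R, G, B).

61% lies between the 50% and 75% stops, so the local fraction is t = (61 − 50)/(75 − 50) = 11/25 ≈ 0.44.
#6bb720 → (107, 183, 32); #ba674e → (186, 103, 78).
R = 107 + 0.44 × (186 − 107) = 141.76 → 142
G = 183 + 0.44 × (103 − 183) = 147.8 → 148
B = 32 + 0.44 × (78 − 32) = 52.24 → 52

(142, 148, 52)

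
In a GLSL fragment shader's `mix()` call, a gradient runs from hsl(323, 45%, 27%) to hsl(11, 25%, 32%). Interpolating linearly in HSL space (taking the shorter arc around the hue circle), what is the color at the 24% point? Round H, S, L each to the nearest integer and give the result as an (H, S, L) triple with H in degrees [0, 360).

Hue: 11 − 323 = -312°, but |-312| > 180 so the shorter arc goes the other way: Δh = -312 + 360 = 48°.
H = 323 + 0.24 × (48) = 334.52 → 335°
S = 45 + 0.24 × (25 − 45) = 40.2 → 40%
L = 27 + 0.24 × (32 − 27) = 28.2 → 28%

(335, 40, 28)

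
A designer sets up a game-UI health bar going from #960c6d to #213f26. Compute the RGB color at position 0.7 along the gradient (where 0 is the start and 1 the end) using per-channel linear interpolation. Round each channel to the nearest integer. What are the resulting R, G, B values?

(68, 48, 59)

#960c6d → (150, 12, 109); #213f26 → (33, 63, 38).
R = 150 + 0.7 × (33 − 150) = 150 + 0.7 × -117 = 68.1 → 68
G = 12 + 0.7 × (63 − 12) = 12 + 0.7 × 51 = 47.7 → 48
B = 109 + 0.7 × (38 − 109) = 109 + 0.7 × -71 = 59.3 → 59
So the blended color is (68, 48, 59), about #44303b.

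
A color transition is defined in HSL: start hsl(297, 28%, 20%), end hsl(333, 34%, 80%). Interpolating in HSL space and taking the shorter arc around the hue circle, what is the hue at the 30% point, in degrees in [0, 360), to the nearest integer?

308

Hue arc: Δh = 333 − 297 = 36° (|Δh| ≤ 180, already the shorter path).
H = 297 + 0.3 × (36) = 307.8 → 308°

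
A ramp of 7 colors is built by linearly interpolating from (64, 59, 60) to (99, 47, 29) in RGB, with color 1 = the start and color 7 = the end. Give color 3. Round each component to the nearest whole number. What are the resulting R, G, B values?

With 7 swatches and endpoints inclusive, swatch 3 sits at t = (3 − 1)/(7 − 1) = 2/6 ≈ 0.3333.
R = 64 + 0.3333 × (99 − 64) = 75.665 → 76
G = 59 + 0.3333 × (47 − 59) = 55 → 55
B = 60 + 0.3333 × (29 − 60) = 49.668 → 50

(76, 55, 50)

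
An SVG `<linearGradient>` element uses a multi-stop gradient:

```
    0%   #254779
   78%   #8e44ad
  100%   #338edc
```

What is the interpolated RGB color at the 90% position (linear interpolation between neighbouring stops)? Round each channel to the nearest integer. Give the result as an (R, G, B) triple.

(92, 108, 199)

90% lies between the 78% and 100% stops, so the local fraction is t = (90 − 78)/(100 − 78) = 12/22 ≈ 0.5455.
#8e44ad → (142, 68, 173); #338edc → (51, 142, 220).
R = 142 + 0.5455 × (51 − 142) = 92.359 → 92
G = 68 + 0.5455 × (142 − 68) = 108.367 → 108
B = 173 + 0.5455 × (220 − 173) = 198.638 → 199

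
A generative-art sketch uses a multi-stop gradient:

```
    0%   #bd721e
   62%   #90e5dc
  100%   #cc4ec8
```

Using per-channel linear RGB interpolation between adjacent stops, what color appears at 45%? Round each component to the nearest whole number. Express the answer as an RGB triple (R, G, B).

45% lies between the 0% and 62% stops, so the local fraction is t = (45 − 0)/(62 − 0) = 45/62 ≈ 0.7258.
#bd721e → (189, 114, 30); #90e5dc → (144, 229, 220).
R = 189 + 0.7258 × (144 − 189) = 156.339 → 156
G = 114 + 0.7258 × (229 − 114) = 197.467 → 197
B = 30 + 0.7258 × (220 − 30) = 167.902 → 168

(156, 197, 168)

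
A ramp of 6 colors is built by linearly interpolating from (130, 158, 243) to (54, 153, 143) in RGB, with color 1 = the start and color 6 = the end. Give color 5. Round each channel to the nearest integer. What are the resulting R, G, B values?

With 6 swatches and endpoints inclusive, swatch 5 sits at t = (5 − 1)/(6 − 1) = 4/5 ≈ 0.8.
R = 130 + 0.8 × (54 − 130) = 69.2 → 69
G = 158 + 0.8 × (153 − 158) = 154 → 154
B = 243 + 0.8 × (143 − 243) = 163 → 163

(69, 154, 163)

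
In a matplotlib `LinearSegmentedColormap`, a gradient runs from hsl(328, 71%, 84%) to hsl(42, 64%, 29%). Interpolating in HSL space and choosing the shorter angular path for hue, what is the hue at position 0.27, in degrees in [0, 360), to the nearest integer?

348

Hue: 42 − 328 = -286°, but |-286| > 180 so the shorter arc goes the other way: Δh = -286 + 360 = 74°.
H = 328 + 0.27 × (74) = 347.98 → 348°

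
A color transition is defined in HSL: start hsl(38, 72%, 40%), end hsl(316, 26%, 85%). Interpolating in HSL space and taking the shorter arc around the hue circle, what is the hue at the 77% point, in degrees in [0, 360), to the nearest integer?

Hue: 316 − 38 = 278°, but |278| > 180 so the shorter arc goes the other way: Δh = 278 − 360 = -82°.
H = 38 + 0.77 × (-82) = -25.14 → -25 → -25 mod 360 = 335°

335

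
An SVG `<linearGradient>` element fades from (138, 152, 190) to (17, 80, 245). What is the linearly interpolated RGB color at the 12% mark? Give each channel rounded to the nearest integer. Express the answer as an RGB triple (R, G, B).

12% corresponds to t = 0.12.
R = 138 + 0.12 × (17 − 138) = 138 + 0.12 × -121 = 123.48 → 123
G = 152 + 0.12 × (80 − 152) = 152 + 0.12 × -72 = 143.36 → 143
B = 190 + 0.12 × (245 − 190) = 190 + 0.12 × 55 = 196.6 → 197

(123, 143, 197)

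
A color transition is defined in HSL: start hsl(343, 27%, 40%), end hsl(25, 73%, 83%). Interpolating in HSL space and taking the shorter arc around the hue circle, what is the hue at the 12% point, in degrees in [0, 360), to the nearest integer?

Hue: 25 − 343 = -318°, but |-318| > 180 so the shorter arc goes the other way: Δh = -318 + 360 = 42°.
H = 343 + 0.12 × (42) = 348.04 → 348°

348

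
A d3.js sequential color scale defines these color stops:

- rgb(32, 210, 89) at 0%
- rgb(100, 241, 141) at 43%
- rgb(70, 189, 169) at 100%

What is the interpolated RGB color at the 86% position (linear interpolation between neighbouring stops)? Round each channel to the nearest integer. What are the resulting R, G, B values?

86% lies between the 43% and 100% stops, so the local fraction is t = (86 − 43)/(100 − 43) = 43/57 ≈ 0.7544.
R = 100 + 0.7544 × (70 − 100) = 77.368 → 77
G = 241 + 0.7544 × (189 − 241) = 201.771 → 202
B = 141 + 0.7544 × (169 − 141) = 162.123 → 162

(77, 202, 162)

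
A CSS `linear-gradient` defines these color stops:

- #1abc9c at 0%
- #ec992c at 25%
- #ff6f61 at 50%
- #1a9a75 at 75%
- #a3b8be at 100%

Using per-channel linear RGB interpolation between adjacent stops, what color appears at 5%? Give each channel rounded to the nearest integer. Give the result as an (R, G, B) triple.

5% lies between the 0% and 25% stops, so the local fraction is t = (5 − 0)/(25 − 0) = 5/25 ≈ 0.2.
#1abc9c → (26, 188, 156); #ec992c → (236, 153, 44).
R = 26 + 0.2 × (236 − 26) = 68 → 68
G = 188 + 0.2 × (153 − 188) = 181 → 181
B = 156 + 0.2 × (44 − 156) = 133.6 → 134

(68, 181, 134)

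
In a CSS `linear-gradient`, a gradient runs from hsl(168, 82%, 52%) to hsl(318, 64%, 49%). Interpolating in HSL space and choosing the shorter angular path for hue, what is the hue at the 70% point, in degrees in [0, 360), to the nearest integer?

Hue arc: Δh = 318 − 168 = 150° (|Δh| ≤ 180, already the shorter path).
H = 168 + 0.7 × (150) = 273 → 273°

273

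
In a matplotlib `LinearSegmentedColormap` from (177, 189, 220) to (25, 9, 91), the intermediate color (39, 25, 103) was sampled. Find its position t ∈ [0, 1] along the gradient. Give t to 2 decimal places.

Invert the lerp on the G channel (largest span, 180): t = (25 − 189) / (9 − 189) = -164/-180 = 0.91111.
Check on R: (39 − 177)/(25 − 177) = 0.9079 ✓

0.91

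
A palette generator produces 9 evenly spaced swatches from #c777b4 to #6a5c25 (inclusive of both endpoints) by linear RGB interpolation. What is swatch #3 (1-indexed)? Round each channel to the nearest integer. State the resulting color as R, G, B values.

(176, 112, 144)

With 9 swatches and endpoints inclusive, swatch 3 sits at t = (3 − 1)/(9 − 1) = 2/8 ≈ 0.25.
#c777b4 → (199, 119, 180); #6a5c25 → (106, 92, 37).
R = 199 + 0.25 × (106 − 199) = 175.75 → 176
G = 119 + 0.25 × (92 − 119) = 112.25 → 112
B = 180 + 0.25 × (37 − 180) = 144.25 → 144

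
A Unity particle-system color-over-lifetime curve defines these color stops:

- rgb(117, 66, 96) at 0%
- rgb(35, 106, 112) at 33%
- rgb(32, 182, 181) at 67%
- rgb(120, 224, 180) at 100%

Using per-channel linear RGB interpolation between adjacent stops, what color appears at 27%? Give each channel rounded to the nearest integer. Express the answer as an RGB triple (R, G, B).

(50, 99, 109)

27% lies between the 0% and 33% stops, so the local fraction is t = (27 − 0)/(33 − 0) = 27/33 ≈ 0.8182.
R = 117 + 0.8182 × (35 − 117) = 49.908 → 50
G = 66 + 0.8182 × (106 − 66) = 98.728 → 99
B = 96 + 0.8182 × (112 − 96) = 109.091 → 109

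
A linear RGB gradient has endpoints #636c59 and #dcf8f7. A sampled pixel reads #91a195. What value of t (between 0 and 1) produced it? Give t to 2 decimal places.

0.38

Invert the lerp on the B channel (largest span, 158): t = (149 − 89) / (247 − 89) = 60/158 = 0.37975.
Check on R: (145 − 99)/(220 − 99) = 0.3802 ✓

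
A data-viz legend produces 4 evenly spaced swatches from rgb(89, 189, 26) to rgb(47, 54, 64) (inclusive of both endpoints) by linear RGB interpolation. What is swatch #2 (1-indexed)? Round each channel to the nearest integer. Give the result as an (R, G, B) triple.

(75, 144, 39)

With 4 swatches and endpoints inclusive, swatch 2 sits at t = (2 − 1)/(4 − 1) = 1/3 ≈ 0.3333.
R = 89 + 0.3333 × (47 − 89) = 75.001 → 75
G = 189 + 0.3333 × (54 − 189) = 144.005 → 144
B = 26 + 0.3333 × (64 − 26) = 38.665 → 39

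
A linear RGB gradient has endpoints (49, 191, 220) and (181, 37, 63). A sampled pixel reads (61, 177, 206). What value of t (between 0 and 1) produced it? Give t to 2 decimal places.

Invert the lerp on the B channel (largest span, 157): t = (206 − 220) / (63 − 220) = -14/-157 = 0.089172.
Check on R: (61 − 49)/(181 − 49) = 0.09091 ✓

0.09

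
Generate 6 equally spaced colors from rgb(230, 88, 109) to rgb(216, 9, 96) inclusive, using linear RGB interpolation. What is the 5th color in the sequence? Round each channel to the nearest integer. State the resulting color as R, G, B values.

With 6 swatches and endpoints inclusive, swatch 5 sits at t = (5 − 1)/(6 − 1) = 4/5 ≈ 0.8.
R = 230 + 0.8 × (216 − 230) = 218.8 → 219
G = 88 + 0.8 × (9 − 88) = 24.8 → 25
B = 109 + 0.8 × (96 − 109) = 98.6 → 99

(219, 25, 99)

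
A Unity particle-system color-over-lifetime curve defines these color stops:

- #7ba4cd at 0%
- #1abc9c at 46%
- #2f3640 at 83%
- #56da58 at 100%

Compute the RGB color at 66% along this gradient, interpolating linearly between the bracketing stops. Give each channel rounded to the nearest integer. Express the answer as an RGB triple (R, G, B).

66% lies between the 46% and 83% stops, so the local fraction is t = (66 − 46)/(83 − 46) = 20/37 ≈ 0.5405.
#1abc9c → (26, 188, 156); #2f3640 → (47, 54, 64).
R = 26 + 0.5405 × (47 − 26) = 37.35 → 37
G = 188 + 0.5405 × (54 − 188) = 115.573 → 116
B = 156 + 0.5405 × (64 − 156) = 106.274 → 106

(37, 116, 106)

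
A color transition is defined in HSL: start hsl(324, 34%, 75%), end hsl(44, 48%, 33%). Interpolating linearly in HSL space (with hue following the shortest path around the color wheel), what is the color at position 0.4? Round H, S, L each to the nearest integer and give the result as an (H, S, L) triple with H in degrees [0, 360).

(356, 40, 58)

Hue: 44 − 324 = -280°, but |-280| > 180 so the shorter arc goes the other way: Δh = -280 + 360 = 80°.
H = 324 + 0.4 × (80) = 356 → 356°
S = 34 + 0.4 × (48 − 34) = 39.6 → 40%
L = 75 + 0.4 × (33 − 75) = 58.2 → 58%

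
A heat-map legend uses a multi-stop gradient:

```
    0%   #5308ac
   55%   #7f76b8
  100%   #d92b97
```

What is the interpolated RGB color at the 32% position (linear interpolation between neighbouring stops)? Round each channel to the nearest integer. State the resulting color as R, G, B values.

(109, 72, 179)

32% lies between the 0% and 55% stops, so the local fraction is t = (32 − 0)/(55 − 0) = 32/55 ≈ 0.5818.
#5308ac → (83, 8, 172); #7f76b8 → (127, 118, 184).
R = 83 + 0.5818 × (127 − 83) = 108.599 → 109
G = 8 + 0.5818 × (118 − 8) = 71.998 → 72
B = 172 + 0.5818 × (184 − 172) = 178.982 → 179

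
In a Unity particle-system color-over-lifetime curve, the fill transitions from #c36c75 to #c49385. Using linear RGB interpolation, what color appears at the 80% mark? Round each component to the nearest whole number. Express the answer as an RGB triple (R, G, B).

(196, 139, 130)

#c36c75 → (195, 108, 117); #c49385 → (196, 147, 133).
80% corresponds to t = 0.8.
R = 195 + 0.8 × (196 − 195) = 195 + 0.8 × 1 = 195.8 → 196
G = 108 + 0.8 × (147 − 108) = 108 + 0.8 × 39 = 139.2 → 139
B = 117 + 0.8 × (133 − 117) = 117 + 0.8 × 16 = 129.8 → 130
So the blended color is (196, 139, 130), about #c48b82.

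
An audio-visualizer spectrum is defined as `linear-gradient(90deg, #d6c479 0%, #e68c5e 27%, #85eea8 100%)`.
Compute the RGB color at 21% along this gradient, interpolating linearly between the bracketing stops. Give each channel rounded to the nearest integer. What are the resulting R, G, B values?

21% lies between the 0% and 27% stops, so the local fraction is t = (21 − 0)/(27 − 0) = 21/27 ≈ 0.7778.
#d6c479 → (214, 196, 121); #e68c5e → (230, 140, 94).
R = 214 + 0.7778 × (230 − 214) = 226.445 → 226
G = 196 + 0.7778 × (140 − 196) = 152.443 → 152
B = 121 + 0.7778 × (94 − 121) = 99.999 → 100

(226, 152, 100)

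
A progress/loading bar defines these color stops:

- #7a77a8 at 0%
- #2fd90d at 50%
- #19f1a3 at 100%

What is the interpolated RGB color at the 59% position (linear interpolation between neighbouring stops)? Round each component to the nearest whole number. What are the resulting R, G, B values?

59% lies between the 50% and 100% stops, so the local fraction is t = (59 − 50)/(100 − 50) = 9/50 ≈ 0.18.
#2fd90d → (47, 217, 13); #19f1a3 → (25, 241, 163).
R = 47 + 0.18 × (25 − 47) = 43.04 → 43
G = 217 + 0.18 × (241 − 217) = 221.32 → 221
B = 13 + 0.18 × (163 − 13) = 40 → 40

(43, 221, 40)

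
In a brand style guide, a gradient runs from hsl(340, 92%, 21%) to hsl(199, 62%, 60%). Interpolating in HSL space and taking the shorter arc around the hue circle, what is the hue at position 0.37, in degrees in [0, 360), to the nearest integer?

288

Hue arc: Δh = 199 − 340 = -141° (|Δh| ≤ 180, already the shorter path).
H = 340 + 0.37 × (-141) = 287.83 → 288°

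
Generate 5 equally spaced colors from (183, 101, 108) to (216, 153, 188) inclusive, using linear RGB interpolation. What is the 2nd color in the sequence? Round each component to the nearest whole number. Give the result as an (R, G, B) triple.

With 5 swatches and endpoints inclusive, swatch 2 sits at t = (2 − 1)/(5 − 1) = 1/4 ≈ 0.25.
R = 183 + 0.25 × (216 − 183) = 191.25 → 191
G = 101 + 0.25 × (153 − 101) = 114 → 114
B = 108 + 0.25 × (188 − 108) = 128 → 128

(191, 114, 128)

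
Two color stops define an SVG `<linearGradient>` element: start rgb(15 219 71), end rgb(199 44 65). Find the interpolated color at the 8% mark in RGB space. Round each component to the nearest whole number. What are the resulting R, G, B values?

8% corresponds to t = 0.08.
R = 15 + 0.08 × (199 − 15) = 15 + 0.08 × 184 = 29.72 → 30
G = 219 + 0.08 × (44 − 219) = 219 + 0.08 × -175 = 205 → 205
B = 71 + 0.08 × (65 − 71) = 71 + 0.08 × -6 = 70.52 → 71

(30, 205, 71)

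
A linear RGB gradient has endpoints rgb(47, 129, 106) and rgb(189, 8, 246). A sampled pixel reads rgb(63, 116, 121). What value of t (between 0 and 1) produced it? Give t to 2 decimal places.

Invert the lerp on the R channel (largest span, 142): t = (63 − 47) / (189 − 47) = 16/142 = 0.11268.
Check on G: (116 − 129)/(8 − 129) = 0.1074 ✓

0.11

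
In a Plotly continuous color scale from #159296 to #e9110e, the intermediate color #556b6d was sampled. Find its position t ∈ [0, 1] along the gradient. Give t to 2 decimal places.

0.30

Invert the lerp on the R channel (largest span, 212): t = (85 − 21) / (233 − 21) = 64/212 = 0.30189.
Check on G: (107 − 146)/(17 − 146) = 0.3023 ✓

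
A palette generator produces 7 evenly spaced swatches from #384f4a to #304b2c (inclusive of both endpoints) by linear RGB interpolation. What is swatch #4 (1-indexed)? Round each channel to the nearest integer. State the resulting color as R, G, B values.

With 7 swatches and endpoints inclusive, swatch 4 sits at t = (4 − 1)/(7 − 1) = 3/6 ≈ 0.5.
#384f4a → (56, 79, 74); #304b2c → (48, 75, 44).
R = 56 + 0.5 × (48 − 56) = 52 → 52
G = 79 + 0.5 × (75 − 79) = 77 → 77
B = 74 + 0.5 × (44 − 74) = 59 → 59

(52, 77, 59)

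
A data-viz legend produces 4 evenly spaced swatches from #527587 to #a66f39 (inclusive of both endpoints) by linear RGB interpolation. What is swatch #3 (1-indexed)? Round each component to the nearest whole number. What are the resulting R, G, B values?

With 4 swatches and endpoints inclusive, swatch 3 sits at t = (3 − 1)/(4 − 1) = 2/3 ≈ 0.6667.
#527587 → (82, 117, 135); #a66f39 → (166, 111, 57).
R = 82 + 0.6667 × (166 − 82) = 138.003 → 138
G = 117 + 0.6667 × (111 − 117) = 113 → 113
B = 135 + 0.6667 × (57 − 135) = 82.997 → 83

(138, 113, 83)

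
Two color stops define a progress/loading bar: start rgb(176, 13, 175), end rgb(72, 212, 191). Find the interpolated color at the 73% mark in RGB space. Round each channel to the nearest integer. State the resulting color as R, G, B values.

73% corresponds to t = 0.73.
R = 176 + 0.73 × (72 − 176) = 176 + 0.73 × -104 = 100.08 → 100
G = 13 + 0.73 × (212 − 13) = 13 + 0.73 × 199 = 158.27 → 158
B = 175 + 0.73 × (191 − 175) = 175 + 0.73 × 16 = 186.68 → 187

(100, 158, 187)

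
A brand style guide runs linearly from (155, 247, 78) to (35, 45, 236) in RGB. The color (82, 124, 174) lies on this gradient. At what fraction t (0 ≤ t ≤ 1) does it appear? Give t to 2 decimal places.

Invert the lerp on the G channel (largest span, 202): t = (124 − 247) / (45 − 247) = -123/-202 = 0.60891.
Check on R: (82 − 155)/(35 − 155) = 0.6083 ✓

0.61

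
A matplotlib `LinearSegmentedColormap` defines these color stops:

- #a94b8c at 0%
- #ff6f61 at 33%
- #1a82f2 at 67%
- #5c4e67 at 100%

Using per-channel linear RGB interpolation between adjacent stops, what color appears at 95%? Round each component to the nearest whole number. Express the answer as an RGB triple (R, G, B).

95% lies between the 67% and 100% stops, so the local fraction is t = (95 − 67)/(100 − 67) = 28/33 ≈ 0.8485.
#1a82f2 → (26, 130, 242); #5c4e67 → (92, 78, 103).
R = 26 + 0.8485 × (92 − 26) = 82.001 → 82
G = 130 + 0.8485 × (78 − 130) = 85.878 → 86
B = 242 + 0.8485 × (103 − 242) = 124.058 → 124

(82, 86, 124)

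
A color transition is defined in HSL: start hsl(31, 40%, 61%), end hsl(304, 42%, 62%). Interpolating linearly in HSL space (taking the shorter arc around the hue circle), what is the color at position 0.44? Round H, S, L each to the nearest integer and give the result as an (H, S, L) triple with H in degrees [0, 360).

Hue: 304 − 31 = 273°, but |273| > 180 so the shorter arc goes the other way: Δh = 273 − 360 = -87°.
H = 31 + 0.44 × (-87) = -7.28 → -7 → -7 mod 360 = 353°
S = 40 + 0.44 × (42 − 40) = 40.88 → 41%
L = 61 + 0.44 × (62 − 61) = 61.44 → 61%

(353, 41, 61)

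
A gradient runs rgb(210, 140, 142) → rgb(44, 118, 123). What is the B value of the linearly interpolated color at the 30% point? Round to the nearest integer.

136

B = 142 + 0.3 × (123 − 142) = 136.3 → 136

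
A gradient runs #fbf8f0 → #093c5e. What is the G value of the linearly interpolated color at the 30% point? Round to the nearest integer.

192

G₁ = 248 (from #fbf8f0), G₂ = 60 (from #093c5e).
G = 248 + 0.3 × (60 − 248) = 191.6 → 192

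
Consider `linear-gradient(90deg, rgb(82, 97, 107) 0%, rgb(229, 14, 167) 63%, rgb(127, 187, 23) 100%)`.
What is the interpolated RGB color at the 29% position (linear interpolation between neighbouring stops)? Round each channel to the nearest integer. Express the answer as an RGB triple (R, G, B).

(150, 59, 135)

29% lies between the 0% and 63% stops, so the local fraction is t = (29 − 0)/(63 − 0) = 29/63 ≈ 0.4603.
R = 82 + 0.4603 × (229 − 82) = 149.664 → 150
G = 97 + 0.4603 × (14 − 97) = 58.795 → 59
B = 107 + 0.4603 × (167 − 107) = 134.618 → 135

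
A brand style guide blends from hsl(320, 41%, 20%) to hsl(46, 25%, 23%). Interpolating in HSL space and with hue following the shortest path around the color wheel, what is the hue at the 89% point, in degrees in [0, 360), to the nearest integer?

37

Hue: 46 − 320 = -274°, but |-274| > 180 so the shorter arc goes the other way: Δh = -274 + 360 = 86°.
H = 320 + 0.89 × (86) = 396.54 → 397 → 397 mod 360 = 37°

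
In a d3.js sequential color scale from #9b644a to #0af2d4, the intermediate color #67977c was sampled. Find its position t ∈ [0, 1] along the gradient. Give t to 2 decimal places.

0.36

Invert the lerp on the R channel (largest span, 145): t = (103 − 155) / (10 − 155) = -52/-145 = 0.35862.
Check on G: (151 − 100)/(242 − 100) = 0.3592 ✓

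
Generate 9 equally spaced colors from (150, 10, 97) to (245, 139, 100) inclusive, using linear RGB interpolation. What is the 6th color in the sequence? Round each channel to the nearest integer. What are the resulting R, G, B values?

With 9 swatches and endpoints inclusive, swatch 6 sits at t = (6 − 1)/(9 − 1) = 5/8 ≈ 0.625.
R = 150 + 0.625 × (245 − 150) = 209.375 → 209
G = 10 + 0.625 × (139 − 10) = 90.625 → 91
B = 97 + 0.625 × (100 − 97) = 98.875 → 99

(209, 91, 99)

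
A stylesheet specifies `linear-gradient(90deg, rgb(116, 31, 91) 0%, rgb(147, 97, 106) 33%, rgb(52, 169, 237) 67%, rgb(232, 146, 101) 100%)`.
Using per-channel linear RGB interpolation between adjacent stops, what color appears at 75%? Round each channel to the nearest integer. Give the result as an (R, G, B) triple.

(96, 163, 204)

75% lies between the 67% and 100% stops, so the local fraction is t = (75 − 67)/(100 − 67) = 8/33 ≈ 0.2424.
R = 52 + 0.2424 × (232 − 52) = 95.632 → 96
G = 169 + 0.2424 × (146 − 169) = 163.425 → 163
B = 237 + 0.2424 × (101 − 237) = 204.034 → 204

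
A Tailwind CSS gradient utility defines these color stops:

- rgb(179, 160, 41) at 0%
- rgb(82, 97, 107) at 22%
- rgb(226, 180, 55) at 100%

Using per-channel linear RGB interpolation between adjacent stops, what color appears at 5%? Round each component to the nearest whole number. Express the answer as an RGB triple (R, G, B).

5% lies between the 0% and 22% stops, so the local fraction is t = (5 − 0)/(22 − 0) = 5/22 ≈ 0.2273.
R = 179 + 0.2273 × (82 − 179) = 156.952 → 157
G = 160 + 0.2273 × (97 − 160) = 145.68 → 146
B = 41 + 0.2273 × (107 − 41) = 56.002 → 56

(157, 146, 56)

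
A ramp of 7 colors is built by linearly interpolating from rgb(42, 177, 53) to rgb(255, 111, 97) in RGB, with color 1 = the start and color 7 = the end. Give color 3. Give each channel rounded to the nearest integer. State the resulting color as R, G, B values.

(113, 155, 68)

With 7 swatches and endpoints inclusive, swatch 3 sits at t = (3 − 1)/(7 − 1) = 2/6 ≈ 0.3333.
R = 42 + 0.3333 × (255 − 42) = 112.993 → 113
G = 177 + 0.3333 × (111 − 177) = 155.002 → 155
B = 53 + 0.3333 × (97 − 53) = 67.665 → 68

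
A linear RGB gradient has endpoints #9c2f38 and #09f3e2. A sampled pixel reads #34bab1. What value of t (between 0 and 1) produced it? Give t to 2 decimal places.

Invert the lerp on the G channel (largest span, 196): t = (186 − 47) / (243 − 47) = 139/196 = 0.70918.
Check on R: (52 − 156)/(9 − 156) = 0.7075 ✓

0.71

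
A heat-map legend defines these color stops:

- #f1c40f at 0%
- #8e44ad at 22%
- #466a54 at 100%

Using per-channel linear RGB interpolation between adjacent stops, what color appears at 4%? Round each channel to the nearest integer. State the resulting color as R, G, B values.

4% lies between the 0% and 22% stops, so the local fraction is t = (4 − 0)/(22 − 0) = 4/22 ≈ 0.1818.
#f1c40f → (241, 196, 15); #8e44ad → (142, 68, 173).
R = 241 + 0.1818 × (142 − 241) = 223.002 → 223
G = 196 + 0.1818 × (68 − 196) = 172.73 → 173
B = 15 + 0.1818 × (173 − 15) = 43.724 → 44

(223, 173, 44)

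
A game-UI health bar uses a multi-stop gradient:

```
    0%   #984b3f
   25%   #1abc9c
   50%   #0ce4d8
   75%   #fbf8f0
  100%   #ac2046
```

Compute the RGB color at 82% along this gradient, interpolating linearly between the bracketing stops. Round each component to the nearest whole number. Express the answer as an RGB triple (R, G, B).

(229, 188, 192)

82% lies between the 75% and 100% stops, so the local fraction is t = (82 − 75)/(100 − 75) = 7/25 ≈ 0.28.
#fbf8f0 → (251, 248, 240); #ac2046 → (172, 32, 70).
R = 251 + 0.28 × (172 − 251) = 228.88 → 229
G = 248 + 0.28 × (32 − 248) = 187.52 → 188
B = 240 + 0.28 × (70 − 240) = 192.4 → 192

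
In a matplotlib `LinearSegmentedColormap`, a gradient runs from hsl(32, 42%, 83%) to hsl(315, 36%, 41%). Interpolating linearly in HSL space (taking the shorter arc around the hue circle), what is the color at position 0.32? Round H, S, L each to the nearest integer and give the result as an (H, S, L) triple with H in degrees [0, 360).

(7, 40, 70)

Hue: 315 − 32 = 283°, but |283| > 180 so the shorter arc goes the other way: Δh = 283 − 360 = -77°.
H = 32 + 0.32 × (-77) = 7.36 → 7°
S = 42 + 0.32 × (36 − 42) = 40.08 → 40%
L = 83 + 0.32 × (41 − 83) = 69.56 → 70%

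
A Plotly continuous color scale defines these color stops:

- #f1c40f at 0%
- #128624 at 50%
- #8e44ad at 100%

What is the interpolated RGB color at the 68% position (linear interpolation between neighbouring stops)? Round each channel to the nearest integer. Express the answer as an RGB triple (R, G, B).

68% lies between the 50% and 100% stops, so the local fraction is t = (68 − 50)/(100 − 50) = 18/50 ≈ 0.36.
#128624 → (18, 134, 36); #8e44ad → (142, 68, 173).
R = 18 + 0.36 × (142 − 18) = 62.64 → 63
G = 134 + 0.36 × (68 − 134) = 110.24 → 110
B = 36 + 0.36 × (173 − 36) = 85.32 → 85

(63, 110, 85)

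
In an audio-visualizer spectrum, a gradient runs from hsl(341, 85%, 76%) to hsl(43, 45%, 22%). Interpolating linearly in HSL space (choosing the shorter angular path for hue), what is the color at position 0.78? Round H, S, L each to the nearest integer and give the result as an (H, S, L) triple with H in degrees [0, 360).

Hue: 43 − 341 = -298°, but |-298| > 180 so the shorter arc goes the other way: Δh = -298 + 360 = 62°.
H = 341 + 0.78 × (62) = 389.36 → 389 → 389 mod 360 = 29°
S = 85 + 0.78 × (45 − 85) = 53.8 → 54%
L = 76 + 0.78 × (22 − 76) = 33.88 → 34%

(29, 54, 34)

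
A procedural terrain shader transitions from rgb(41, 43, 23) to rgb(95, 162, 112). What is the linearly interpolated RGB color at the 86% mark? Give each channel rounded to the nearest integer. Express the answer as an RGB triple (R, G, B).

(87, 145, 100)

86% corresponds to t = 0.86.
R = 41 + 0.86 × (95 − 41) = 41 + 0.86 × 54 = 87.44 → 87
G = 43 + 0.86 × (162 − 43) = 43 + 0.86 × 119 = 145.34 → 145
B = 23 + 0.86 × (112 − 23) = 23 + 0.86 × 89 = 99.54 → 100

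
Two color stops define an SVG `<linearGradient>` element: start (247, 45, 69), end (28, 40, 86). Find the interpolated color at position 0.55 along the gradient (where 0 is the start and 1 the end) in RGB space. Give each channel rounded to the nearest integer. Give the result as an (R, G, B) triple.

(127, 42, 78)

R = 247 + 0.55 × (28 − 247) = 247 + 0.55 × -219 = 126.55 → 127
G = 45 + 0.55 × (40 − 45) = 45 + 0.55 × -5 = 42.25 → 42
B = 69 + 0.55 × (86 − 69) = 69 + 0.55 × 17 = 78.35 → 78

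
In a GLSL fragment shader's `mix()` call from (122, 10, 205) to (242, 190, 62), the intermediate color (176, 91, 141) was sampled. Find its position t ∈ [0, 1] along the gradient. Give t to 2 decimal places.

Invert the lerp on the G channel (largest span, 180): t = (91 − 10) / (190 − 10) = 81/180 = 0.45.
Check on R: (176 − 122)/(242 − 122) = 0.45 ✓

0.45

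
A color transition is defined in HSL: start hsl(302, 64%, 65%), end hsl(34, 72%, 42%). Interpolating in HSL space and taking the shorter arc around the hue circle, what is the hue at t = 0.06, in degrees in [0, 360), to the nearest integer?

308

Hue: 34 − 302 = -268°, but |-268| > 180 so the shorter arc goes the other way: Δh = -268 + 360 = 92°.
H = 302 + 0.06 × (92) = 307.52 → 308°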